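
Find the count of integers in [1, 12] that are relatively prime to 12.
4

12 = 2^2 × 3
φ(n) = n × ∏(1 - 1/p) for each prime p dividing n
φ(12) = 12 × (1 - 1/2) × (1 - 1/3) = 4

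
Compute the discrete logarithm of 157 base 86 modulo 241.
227

Baby-step giant-step with step n = ⌈√241⌉ = 16.
Baby steps 86^j mod 241 (j:value) for j=0..15: 0:1, 1:86, 2:166, 3:57, 4:82, 5:63, 6:116, 7:95, 8:217, 9:105, 10:113, 11:78, 12:201, 13:175, 14:108, 15:130.
Giant-step multiplier: 86^(-16) ≡ 86^(240-16) = 86^224 ≡ 100 (mod 241).
Giant steps γ_i = 157·100^i mod 241: γ_0=157, γ_1=35, γ_2=126, γ_3=68, γ_4=52, γ_5=139, γ_6=163, γ_7=153, γ_8=117, γ_9=132, γ_10=186, γ_11=43, γ_12=203, γ_13=56, γ_14=57 (in table at j=3).
x = i·n + j = 14·16 + 3 = 227.
Check: 86^227 ≡ 157 (mod 241).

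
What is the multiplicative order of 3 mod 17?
16

17 is prime, so ord(3) divides φ(17) = 16.
Divisors of 16: 1, 2, 4, 8, 16.
Repeated squaring: 3^1 ≡ 3, 3^2 ≡ 9, 3^4 ≡ 13, 3^8 ≡ 16, 3^16 ≡ 1 (mod 17).
Test 3^d mod 17 for each divisor d in increasing order:
3^1 ≡ 3
3^2 ≡ 9
3^4 ≡ 13
3^8 ≡ 16
3^16 ≡ 1  ← first divisor giving 1
The order is 16.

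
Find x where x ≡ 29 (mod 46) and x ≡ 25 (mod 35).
305

Using Chinese Remainder Theorem:
M = 46 × 35 = 1610
M1 = 35, M2 = 46
y1 = 35^(-1) mod 46 = 25
y2 = 46^(-1) mod 35 = 16
x = (29×35×25 + 25×46×16) mod 1610 = 305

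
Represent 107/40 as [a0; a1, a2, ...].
[2; 1, 2, 13]

Euclidean algorithm steps:
107 = 2 × 40 + 27
40 = 1 × 27 + 13
27 = 2 × 13 + 1
13 = 13 × 1 + 0
Continued fraction: [2; 1, 2, 13]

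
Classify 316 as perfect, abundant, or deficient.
deficient

Proper divisors of 316: sum = 1 + 2 + 4 + 79 + 158 = 244
Since 244 < 316, 316 is deficient.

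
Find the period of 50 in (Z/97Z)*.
8

97 is prime, so ord(50) divides φ(97) = 96.
Divisors of 96: 1, 2, 3, 4, 6, 8, 12, 16, 24, 32, 48, 96.
Repeated squaring: 50^1 ≡ 50, 50^2 ≡ 75, 50^4 ≡ 96, 50^8 ≡ 1, 50^16 ≡ 1, 50^32 ≡ 1, 50^64 ≡ 1 (mod 97).
Test 50^d mod 97 for each divisor d in increasing order:
50^1 ≡ 50
50^2 ≡ 75
50^3 = 50^2·50^1 ≡ 64
50^4 ≡ 96
50^6 = 50^4·50^2 ≡ 22
50^8 ≡ 1  ← first divisor giving 1
The order is 8.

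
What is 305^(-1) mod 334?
23

gcd(305, 334) = 1, so the inverse exists.
Extended Euclidean algorithm on (334, 305):
334 = 1 × 305 + 29  ⟹  29 = (1)·334 + (-1)·305
305 = 10 × 29 + 15  ⟹  15 = (-10)·334 + (11)·305
29 = 1 × 15 + 14  ⟹  14 = (11)·334 + (-12)·305
15 = 1 × 14 + 1  ⟹  1 = (-21)·334 + (23)·305
So (23)·305 ≡ 1 (mod 334), i.e. 305^(-1) ≡ 23 (mod 334).
Check: 305 × 23 = 7015 ≡ 1 (mod 334)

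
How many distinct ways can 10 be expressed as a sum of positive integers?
42

p(n) counts ways to write n as a sum of positive integers (order ignored).
Examples: 10; 9 + 1; 8 + 2; 8 + 1 + 1; 7 + 3; ... (42 total)
p(10) = 42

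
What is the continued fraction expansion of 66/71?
[0; 1, 13, 5]

Euclidean algorithm steps:
66 = 0 × 71 + 66
71 = 1 × 66 + 5
66 = 13 × 5 + 1
5 = 5 × 1 + 0
Continued fraction: [0; 1, 13, 5]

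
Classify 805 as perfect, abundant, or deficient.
deficient

Proper divisors of 805: sum = 1 + 5 + 7 + 23 + 35 + 115 + 161 = 347
Since 347 < 805, 805 is deficient.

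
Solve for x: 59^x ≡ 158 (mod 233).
151

Baby-step giant-step with step n = ⌈√233⌉ = 16.
Baby steps 59^j mod 233 (j:value) for j=0..15: 0:1, 1:59, 2:219, 3:106, 4:196, 5:147, 6:52, 7:39, 8:204, 9:153, 10:173, 11:188, 12:141, 13:164, 14:123, 15:34.
Giant-step multiplier: 59^(-16) ≡ 59^(232-16) = 59^216 ≡ 64 (mod 233).
Giant steps γ_i = 158·64^i mod 233: γ_0=158, γ_1=93, γ_2=127, γ_3=206, γ_4=136, γ_5=83, γ_6=186, γ_7=21, γ_8=179, γ_9=39 (in table at j=7).
x = i·n + j = 9·16 + 7 = 151.
Check: 59^151 ≡ 158 (mod 233).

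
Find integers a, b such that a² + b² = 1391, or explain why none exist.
Not possible

Factorization: 1391 = 13 × 107
By Fermat: n is sum of two squares iff every prime p ≡ 3 (mod 4) appears to even power.
Prime(s) ≡ 3 (mod 4) with odd exponent: [(107, 1)]
Therefore 1391 cannot be expressed as a² + b².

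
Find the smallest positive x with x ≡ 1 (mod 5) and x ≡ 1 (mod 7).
1

Using Chinese Remainder Theorem:
M = 5 × 7 = 35
M1 = 7, M2 = 5
y1 = 7^(-1) mod 5 = 3
y2 = 5^(-1) mod 7 = 3
x = (1×7×3 + 1×5×3) mod 35 = 1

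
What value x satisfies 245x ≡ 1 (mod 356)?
93

gcd(245, 356) = 1, so the inverse exists.
Extended Euclidean algorithm on (356, 245):
356 = 1 × 245 + 111  ⟹  111 = (1)·356 + (-1)·245
245 = 2 × 111 + 23  ⟹  23 = (-2)·356 + (3)·245
111 = 4 × 23 + 19  ⟹  19 = (9)·356 + (-13)·245
23 = 1 × 19 + 4  ⟹  4 = (-11)·356 + (16)·245
19 = 4 × 4 + 3  ⟹  3 = (53)·356 + (-77)·245
4 = 1 × 3 + 1  ⟹  1 = (-64)·356 + (93)·245
So (93)·245 ≡ 1 (mod 356), i.e. 245^(-1) ≡ 93 (mod 356).
Check: 245 × 93 = 22785 ≡ 1 (mod 356)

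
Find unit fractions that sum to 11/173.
1/16 + 1/923 + 1/2554864

Greedy algorithm:
11/173: ceiling(173/11) = 16, use 1/16
3/2768: ceiling(2768/3) = 923, use 1/923
1/2554864: ceiling(2554864/1) = 2554864, use 1/2554864
Result: 11/173 = 1/16 + 1/923 + 1/2554864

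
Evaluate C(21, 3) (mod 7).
0

Using Lucas' theorem:
Write n=21 and k=3 in base 7:
n in base 7: [3, 0]
k in base 7: [0, 3]
C(21,3) mod 7 = ∏ C(n_i, k_i) mod 7
Digit binomials (mod 7): C(3,0) = 1; C(0,3) = 0 (k_i > n_i)
Product: 1 × 0 = 0 ≡ 0 (mod 7)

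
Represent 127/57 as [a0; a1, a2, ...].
[2; 4, 2, 1, 1, 2]

Euclidean algorithm steps:
127 = 2 × 57 + 13
57 = 4 × 13 + 5
13 = 2 × 5 + 3
5 = 1 × 3 + 2
3 = 1 × 2 + 1
2 = 2 × 1 + 0
Continued fraction: [2; 4, 2, 1, 1, 2]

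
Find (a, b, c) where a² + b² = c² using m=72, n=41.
(3503, 5904, 6865)

Euclid's formula: a = m² - n², b = 2mn, c = m² + n²
m = 72, n = 41
a = 72² - 41² = 5184 - 1681 = 3503
b = 2 × 72 × 41 = 5904
c = 72² + 41² = 5184 + 1681 = 6865
Verification: 3503² + 5904² = 12271009 + 34857216 = 47128225 = 6865² ✓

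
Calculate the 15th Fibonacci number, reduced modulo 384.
226

Matrix identity: Q^n = [[F_(n+1), F_n], [F_n, F_(n-1)]] with Q = [[1,1],[1,0]].
n = 15 = 1111₂. Square-and-multiply, entries mod 384:
Q^1 = [[1,1],[1,0]]
Q^3 = (Q^1)²·Q = [[3,2],[2,1]]
Q^7 = (Q^3)²·Q = [[21,13],[13,8]]
Q^15 = (Q^7)²·Q = [[219,226],[226,377]]
F_15 mod 384 = Q^15[0][1] = 226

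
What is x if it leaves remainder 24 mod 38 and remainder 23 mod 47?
822

Using Chinese Remainder Theorem:
M = 38 × 47 = 1786
M1 = 47, M2 = 38
y1 = 47^(-1) mod 38 = 17
y2 = 38^(-1) mod 47 = 26
x = (24×47×17 + 23×38×26) mod 1786 = 822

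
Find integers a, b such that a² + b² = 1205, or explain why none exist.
7² + 34² (a=7, b=34)

Factorization: 1205 = 5 × 241
By Fermat: n is sum of two squares iff every prime p ≡ 3 (mod 4) appears to even power.
All primes ≡ 3 (mod 4) appear to even power.
Search a = 0, 1, 2, … for 1205 - a² a perfect square: first hit at a = 7: 1205 - 49 = 1156 = 34².
1205 = 7² + 34² = 49 + 1156 ✓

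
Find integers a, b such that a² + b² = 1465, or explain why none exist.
13² + 36² (a=13, b=36)

Factorization: 1465 = 5 × 293
By Fermat: n is sum of two squares iff every prime p ≡ 3 (mod 4) appears to even power.
All primes ≡ 3 (mod 4) appear to even power.
Search a = 0, 1, 2, … for 1465 - a² a perfect square: first hit at a = 13: 1465 - 169 = 1296 = 36².
1465 = 13² + 36² = 169 + 1296 ✓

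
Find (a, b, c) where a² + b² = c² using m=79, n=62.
(2397, 9796, 10085)

Euclid's formula: a = m² - n², b = 2mn, c = m² + n²
m = 79, n = 62
a = 79² - 62² = 6241 - 3844 = 2397
b = 2 × 79 × 62 = 9796
c = 79² + 62² = 6241 + 3844 = 10085
Verification: 2397² + 9796² = 5745609 + 95961616 = 101707225 = 10085² ✓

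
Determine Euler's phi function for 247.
216

247 = 13 × 19
φ(n) = n × ∏(1 - 1/p) for each prime p dividing n
φ(247) = 247 × (1 - 1/13) × (1 - 1/19) = 216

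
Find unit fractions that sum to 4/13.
1/4 + 1/18 + 1/468

Greedy algorithm:
4/13: ceiling(13/4) = 4, use 1/4
3/52: ceiling(52/3) = 18, use 1/18
1/468: ceiling(468/1) = 468, use 1/468
Result: 4/13 = 1/4 + 1/18 + 1/468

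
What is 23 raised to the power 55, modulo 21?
2

Repeated squaring. Binary of 55 = 110111.
23^1 ≡ 2 (mod 21); 23^2 ≡ 4 (mod 21); 23^4 ≡ 16 (mod 21); 23^8 ≡ 4 (mod 21); 23^16 ≡ 16 (mod 21); 23^32 ≡ 4 (mod 21)
23^55 = 23^1 × 23^2 × 23^4 × 23^16 × 23^32 ≡ 2 (mod 21)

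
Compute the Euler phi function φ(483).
264

483 = 3 × 7 × 23
φ(n) = n × ∏(1 - 1/p) for each prime p dividing n
φ(483) = 483 × (1 - 1/3) × (1 - 1/7) × (1 - 1/23) = 264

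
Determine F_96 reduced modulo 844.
144

Matrix identity: Q^n = [[F_(n+1), F_n], [F_n, F_(n-1)]] with Q = [[1,1],[1,0]].
n = 96 = 1100000₂. Square-and-multiply, entries mod 844:
Q^1 = [[1,1],[1,0]]
Q^3 = (Q^1)²·Q = [[3,2],[2,1]]
Q^6 = (Q^3)² = [[13,8],[8,5]]
Q^12 = (Q^6)² = [[233,144],[144,89]]
Q^24 = (Q^12)² = [[753,792],[792,805]]
Q^48 = (Q^24)² = [[13,8],[8,5]]
Q^96 = (Q^48)² = [[233,144],[144,89]]
F_96 mod 844 = Q^96[0][1] = 144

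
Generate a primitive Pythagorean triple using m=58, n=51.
(763, 5916, 5965)

Euclid's formula: a = m² - n², b = 2mn, c = m² + n²
m = 58, n = 51
a = 58² - 51² = 3364 - 2601 = 763
b = 2 × 58 × 51 = 5916
c = 58² + 51² = 3364 + 2601 = 5965
Verification: 763² + 5916² = 582169 + 34999056 = 35581225 = 5965² ✓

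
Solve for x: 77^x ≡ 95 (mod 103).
75

Baby-step giant-step with step n = ⌈√103⌉ = 11.
Baby steps 77^j mod 103 (j:value) for j=0..10: 0:1, 1:77, 2:58, 3:37, 4:68, 5:86, 6:30, 7:44, 8:92, 9:80, 10:83.
Giant-step multiplier: 77^(-11) ≡ 77^(102-11) = 77^91 ≡ 62 (mod 103).
Giant steps γ_i = 95·62^i mod 103: γ_0=95, γ_1=19, γ_2=45, γ_3=9, γ_4=43, γ_5=91, γ_6=80 (in table at j=9).
x = i·n + j = 6·11 + 9 = 75.
Check: 77^75 ≡ 95 (mod 103).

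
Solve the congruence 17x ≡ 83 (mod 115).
x ≡ 59 (mod 115)

gcd(17, 115) = 1, which divides 83, so solutions exist.
Find 17^(-1) mod 115 by the extended Euclidean algorithm:
115 = 6 × 17 + 13  ⟹  13 = (1)·115 + (-6)·17
17 = 1 × 13 + 4  ⟹  4 = (-1)·115 + (7)·17
13 = 3 × 4 + 1  ⟹  1 = (4)·115 + (-27)·17
So (-27)·17 ≡ 1 (mod 115), i.e. 17^(-1) ≡ -27 ≡ 88 (mod 115).
x ≡ 88 × 83 = 7304 ≡ 59 (mod 115).
Check: 17 × 59 = 1003 ≡ 83 (mod 115).
Unique solution: x ≡ 59 (mod 115)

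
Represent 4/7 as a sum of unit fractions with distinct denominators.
1/2 + 1/14

Greedy algorithm:
4/7: ceiling(7/4) = 2, use 1/2
1/14: ceiling(14/1) = 14, use 1/14
Result: 4/7 = 1/2 + 1/14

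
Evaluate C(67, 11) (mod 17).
16

Using Lucas' theorem:
Write n=67 and k=11 in base 17:
n in base 17: [3, 16]
k in base 17: [0, 11]
C(67,11) mod 17 = ∏ C(n_i, k_i) mod 17
Digit binomials (mod 17): C(3,0) = 1; C(16,11) = 4368 ≡ 16
Product: 1 × 16 = 16 ≡ 16 (mod 17)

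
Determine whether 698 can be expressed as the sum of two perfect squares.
13² + 23² (a=13, b=23)

Factorization: 698 = 2 × 349
By Fermat: n is sum of two squares iff every prime p ≡ 3 (mod 4) appears to even power.
All primes ≡ 3 (mod 4) appear to even power.
Search a = 0, 1, 2, … for 698 - a² a perfect square: first hit at a = 13: 698 - 169 = 529 = 23².
698 = 13² + 23² = 169 + 529 ✓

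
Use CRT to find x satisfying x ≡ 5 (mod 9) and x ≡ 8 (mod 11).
41

Using Chinese Remainder Theorem:
M = 9 × 11 = 99
M1 = 11, M2 = 9
y1 = 11^(-1) mod 9 = 5
y2 = 9^(-1) mod 11 = 5
x = (5×11×5 + 8×9×5) mod 99 = 41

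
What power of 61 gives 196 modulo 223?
108

Baby-step giant-step with step n = ⌈√223⌉ = 15.
Baby steps 61^j mod 223 (j:value) for j=0..14: 0:1, 1:61, 2:153, 3:190, 4:217, 5:80, 6:197, 7:198, 8:36, 9:189, 10:156, 11:150, 12:7, 13:204, 14:179.
Giant-step multiplier: 61^(-15) ≡ 61^(222-15) = 61^207 ≡ 195 (mod 223).
Giant steps γ_i = 196·195^i mod 223: γ_0=196, γ_1=87, γ_2=17, γ_3=193, γ_4=171, γ_5=118, γ_6=41, γ_7=190 (in table at j=3).
x = i·n + j = 7·15 + 3 = 108.
Check: 61^108 ≡ 196 (mod 223).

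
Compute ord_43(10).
21

43 is prime, so ord(10) divides φ(43) = 42.
Divisors of 42: 1, 2, 3, 6, 7, 14, 21, 42.
Repeated squaring: 10^1 ≡ 10, 10^2 ≡ 14, 10^4 ≡ 24, 10^8 ≡ 17, 10^16 ≡ 31, 10^32 ≡ 15 (mod 43).
Test 10^d mod 43 for each divisor d in increasing order:
10^1 ≡ 10
10^2 ≡ 14
10^3 = 10^2·10^1 ≡ 11
10^6 = 10^4·10^2 ≡ 35
10^7 = 10^4·10^2·10^1 ≡ 6
10^14 = 10^8·10^4·10^2 ≡ 36
10^21 = 10^16·10^4·10^1 ≡ 1  ← first divisor giving 1
The order is 21.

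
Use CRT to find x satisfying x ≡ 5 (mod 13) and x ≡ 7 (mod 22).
161

Using Chinese Remainder Theorem:
M = 13 × 22 = 286
M1 = 22, M2 = 13
y1 = 22^(-1) mod 13 = 3
y2 = 13^(-1) mod 22 = 17
x = (5×22×3 + 7×13×17) mod 286 = 161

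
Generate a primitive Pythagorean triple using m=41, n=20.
(1281, 1640, 2081)

Euclid's formula: a = m² - n², b = 2mn, c = m² + n²
m = 41, n = 20
a = 41² - 20² = 1681 - 400 = 1281
b = 2 × 41 × 20 = 1640
c = 41² + 20² = 1681 + 400 = 2081
Verification: 1281² + 1640² = 1640961 + 2689600 = 4330561 = 2081² ✓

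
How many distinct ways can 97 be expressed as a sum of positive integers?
133230930

p(n) counts ways to write n as a sum of positive integers (order ignored).
Euler's pentagonal recurrence: p(k) = p(k-1) + p(k-2) - p(k-5) - p(k-7) + p(k-12) + p(k-15) - ... (offsets j(3j∓1)/2, signs ++--, p(0)=1, p(<0)=0).
DP table for k = 0..96: p(0)=1, p(1)=1, p(2)=2, p(3)=3, p(4)=5, p(5)=7, p(6)=11, p(7)=15, p(8)=22, p(9)=30, p(10)=42, p(11)=56, p(12)=77, p(13)=101, p(14)=135, p(15)=176, p(16)=231, p(17)=297, p(18)=385, p(19)=490, p(20)=627, p(21)=792, p(22)=1002, p(23)=1255, p(24)=1575, p(25)=1958, p(26)=2436, p(27)=3010, p(28)=3718, p(29)=4565, p(30)=5604, p(31)=6842, p(32)=8349, p(33)=10143, p(34)=12310, p(35)=14883, p(36)=17977, p(37)=21637, p(38)=26015, p(39)=31185, p(40)=37338, p(41)=44583, p(42)=53174, p(43)=63261, p(44)=75175, p(45)=89134, p(46)=105558, p(47)=124754, p(48)=147273, p(49)=173525, p(50)=204226, p(51)=239943, p(52)=281589, p(53)=329931, p(54)=386155, p(55)=451276, p(56)=526823, p(57)=614154, p(58)=715220, p(59)=831820, p(60)=966467, p(61)=1121505, p(62)=1300156, p(63)=1505499, p(64)=1741630, p(65)=2012558, p(66)=2323520, p(67)=2679689, p(68)=3087735, p(69)=3554345, p(70)=4087968, p(71)=4697205, p(72)=5392783, p(73)=6185689, p(74)=7089500, p(75)=8118264, p(76)=9289091, p(77)=10619863, p(78)=12132164, p(79)=13848650, p(80)=15796476, p(81)=18004327, p(82)=20506255, p(83)=23338469, p(84)=26543660, p(85)=30167357, p(86)=34262962, p(87)=38887673, p(88)=44108109, p(89)=49995925, p(90)=56634173, p(91)=64112359, p(92)=72533807, p(93)=82010177, p(94)=92669720, p(95)=104651419, p(96)=118114304.
Final step: p(97) = p(96) + p(95) - p(92) - p(90) + p(85) + p(82) - p(75) - p(71) + p(62) + p(57) - p(46) - p(40) + p(27) + p(20) - p(5)
= 118114304 + 104651419 - 72533807 - 56634173 + 30167357 + 20506255 - 8118264 - 4697205 + 1300156 + 614154 - 105558 - 37338 + 3010 + 627 - 7
= 133230930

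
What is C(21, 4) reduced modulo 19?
0

Using Lucas' theorem:
Write n=21 and k=4 in base 19:
n in base 19: [1, 2]
k in base 19: [0, 4]
C(21,4) mod 19 = ∏ C(n_i, k_i) mod 19
Digit binomials (mod 19): C(1,0) = 1; C(2,4) = 0 (k_i > n_i)
Product: 1 × 0 = 0 ≡ 0 (mod 19)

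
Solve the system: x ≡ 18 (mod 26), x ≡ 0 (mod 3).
18

Using Chinese Remainder Theorem:
M = 26 × 3 = 78
M1 = 3, M2 = 26
y1 = 3^(-1) mod 26 = 9
y2 = 26^(-1) mod 3 = 2
x = (18×3×9 + 0×26×2) mod 78 = 18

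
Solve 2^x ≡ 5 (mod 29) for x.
22

Baby-step giant-step with step n = ⌈√29⌉ = 6.
Baby steps 2^j mod 29 (j:value) for j=0..5: 0:1, 1:2, 2:4, 3:8, 4:16, 5:3.
Giant-step multiplier: 2^(-6) ≡ 2^(28-6) = 2^22 ≡ 5 (mod 29).
Giant steps γ_i = 5·5^i mod 29: γ_0=5, γ_1=25, γ_2=9, γ_3=16 (in table at j=4).
x = i·n + j = 3·6 + 4 = 22.
Check: 2^22 ≡ 5 (mod 29).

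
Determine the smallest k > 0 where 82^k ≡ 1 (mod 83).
2

83 is prime, so ord(82) divides φ(83) = 82.
Divisors of 82: 1, 2, 41, 82.
Repeated squaring: 82^1 ≡ 82, 82^2 ≡ 1, 82^4 ≡ 1, 82^8 ≡ 1, 82^16 ≡ 1, 82^32 ≡ 1, 82^64 ≡ 1 (mod 83).
Test 82^d mod 83 for each divisor d in increasing order:
82^1 ≡ 82
82^2 ≡ 1  ← first divisor giving 1
The order is 2.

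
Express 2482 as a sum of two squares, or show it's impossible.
9² + 49² (a=9, b=49)

Factorization: 2482 = 2 × 17 × 73
By Fermat: n is sum of two squares iff every prime p ≡ 3 (mod 4) appears to even power.
All primes ≡ 3 (mod 4) appear to even power.
Search a = 0, 1, 2, … for 2482 - a² a perfect square: first hit at a = 9: 2482 - 81 = 2401 = 49².
2482 = 9² + 49² = 81 + 2401 ✓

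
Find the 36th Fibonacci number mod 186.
132

Matrix identity: Q^n = [[F_(n+1), F_n], [F_n, F_(n-1)]] with Q = [[1,1],[1,0]].
n = 36 = 100100₂. Square-and-multiply, entries mod 186:
Q^1 = [[1,1],[1,0]]
Q^2 = (Q^1)² = [[2,1],[1,1]]
Q^4 = (Q^2)² = [[5,3],[3,2]]
Q^9 = (Q^4)²·Q = [[55,34],[34,21]]
Q^18 = (Q^9)² = [[89,166],[166,109]]
Q^36 = (Q^18)² = [[137,132],[132,5]]
F_36 mod 186 = Q^36[0][1] = 132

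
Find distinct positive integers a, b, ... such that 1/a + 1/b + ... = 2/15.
1/8 + 1/120

Greedy algorithm:
2/15: ceiling(15/2) = 8, use 1/8
1/120: ceiling(120/1) = 120, use 1/120
Result: 2/15 = 1/8 + 1/120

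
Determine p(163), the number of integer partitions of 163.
142798995930

p(n) counts ways to write n as a sum of positive integers (order ignored).
Euler's pentagonal recurrence: p(k) = p(k-1) + p(k-2) - p(k-5) - p(k-7) + p(k-12) + p(k-15) - ... (offsets j(3j∓1)/2, signs ++--, p(0)=1, p(<0)=0).
DP table for k = 0..162: p(0)=1, p(1)=1, p(2)=2, p(3)=3, p(4)=5, p(5)=7, p(6)=11, p(7)=15, p(8)=22, p(9)=30, p(10)=42, p(11)=56, p(12)=77, p(13)=101, p(14)=135, p(15)=176, p(16)=231, p(17)=297, p(18)=385, p(19)=490, p(20)=627, p(21)=792, p(22)=1002, p(23)=1255, p(24)=1575, p(25)=1958, p(26)=2436, p(27)=3010, p(28)=3718, p(29)=4565, p(30)=5604, p(31)=6842, p(32)=8349, p(33)=10143, p(34)=12310, p(35)=14883, p(36)=17977, p(37)=21637, p(38)=26015, p(39)=31185, p(40)=37338, p(41)=44583, p(42)=53174, p(43)=63261, p(44)=75175, p(45)=89134, p(46)=105558, p(47)=124754, p(48)=147273, p(49)=173525, p(50)=204226, p(51)=239943, p(52)=281589, p(53)=329931, p(54)=386155, p(55)=451276, p(56)=526823, p(57)=614154, p(58)=715220, p(59)=831820, p(60)=966467, p(61)=1121505, p(62)=1300156, p(63)=1505499, p(64)=1741630, p(65)=2012558, p(66)=2323520, p(67)=2679689, p(68)=3087735, p(69)=3554345, p(70)=4087968, p(71)=4697205, p(72)=5392783, p(73)=6185689, p(74)=7089500, p(75)=8118264, p(76)=9289091, p(77)=10619863, p(78)=12132164, p(79)=13848650, p(80)=15796476, p(81)=18004327, p(82)=20506255, p(83)=23338469, p(84)=26543660, p(85)=30167357, p(86)=34262962, p(87)=38887673, p(88)=44108109, p(89)=49995925, p(90)=56634173, p(91)=64112359, p(92)=72533807, p(93)=82010177, p(94)=92669720, p(95)=104651419, p(96)=118114304, p(97)=133230930, p(98)=150198136, p(99)=169229875, p(100)=190569292, p(101)=214481126, p(102)=241265379, p(103)=271248950, p(104)=304801365, p(105)=342325709, p(106)=384276336, p(107)=431149389, p(108)=483502844, p(109)=541946240, p(110)=607163746, p(111)=679903203, p(112)=761002156, p(113)=851376628, p(114)=952050665, p(115)=1064144451, p(116)=1188908248, p(117)=1327710076, p(118)=1482074143, p(119)=1653668665, p(120)=1844349560, p(121)=2056148051, p(122)=2291320912, p(123)=2552338241, p(124)=2841940500, p(125)=3163127352, p(126)=3519222692, p(127)=3913864295, p(128)=4351078600, p(129)=4835271870, p(130)=5371315400, p(131)=5964539504, p(132)=6620830889, p(133)=7346629512, p(134)=8149040695, p(135)=9035836076, p(136)=10015581680, p(137)=11097645016, p(138)=12292341831, p(139)=13610949895, p(140)=15065878135, p(141)=16670689208, p(142)=18440293320, p(143)=20390982757, p(144)=22540654445, p(145)=24908858009, p(146)=27517052599, p(147)=30388671978, p(148)=33549419497, p(149)=37027355200, p(150)=40853235313, p(151)=45060624582, p(152)=49686288421, p(153)=54770336324, p(154)=60356673280, p(155)=66493182097, p(156)=73232243759, p(157)=80630964769, p(158)=88751778802, p(159)=97662728555, p(160)=107438159466, p(161)=118159068427, p(162)=129913904637.
Final step: p(163) = p(162) + p(161) - p(158) - p(156) + p(151) + p(148) - p(141) - p(137) + p(128) + p(123) - p(112) - p(106) + p(93) + p(86) - p(71) - p(63) + p(46) + p(37) - p(18) - p(8)
= 129913904637 + 118159068427 - 88751778802 - 73232243759 + 45060624582 + 33549419497 - 16670689208 - 11097645016 + 4351078600 + 2552338241 - 761002156 - 384276336 + 82010177 + 34262962 - 4697205 - 1505499 + 105558 + 21637 - 385 - 22
= 142798995930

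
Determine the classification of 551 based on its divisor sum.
deficient

Proper divisors of 551: sum = 1 + 19 + 29 = 49
Since 49 < 551, 551 is deficient.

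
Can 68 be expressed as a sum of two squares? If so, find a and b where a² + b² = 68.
2² + 8² (a=2, b=8)

Factorization: 68 = 2^2 × 17
By Fermat: n is sum of two squares iff every prime p ≡ 3 (mod 4) appears to even power.
All primes ≡ 3 (mod 4) appear to even power.
Search a = 0, 1, 2, … for 68 - a² a perfect square: first hit at a = 2: 68 - 4 = 64 = 8².
68 = 2² + 8² = 4 + 64 ✓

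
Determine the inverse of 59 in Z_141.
98

gcd(59, 141) = 1, so the inverse exists.
Extended Euclidean algorithm on (141, 59):
141 = 2 × 59 + 23  ⟹  23 = (1)·141 + (-2)·59
59 = 2 × 23 + 13  ⟹  13 = (-2)·141 + (5)·59
23 = 1 × 13 + 10  ⟹  10 = (3)·141 + (-7)·59
13 = 1 × 10 + 3  ⟹  3 = (-5)·141 + (12)·59
10 = 3 × 3 + 1  ⟹  1 = (18)·141 + (-43)·59
So (-43)·59 ≡ 1 (mod 141), i.e. 59^(-1) ≡ -43 ≡ 98 (mod 141).
Check: 59 × 98 = 5782 ≡ 1 (mod 141)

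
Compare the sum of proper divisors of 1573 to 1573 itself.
deficient

Proper divisors of 1573: sum = 1 + 11 + 13 + 121 + 143 = 289
Since 289 < 1573, 1573 is deficient.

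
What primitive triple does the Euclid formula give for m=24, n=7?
(527, 336, 625)

Euclid's formula: a = m² - n², b = 2mn, c = m² + n²
m = 24, n = 7
a = 24² - 7² = 576 - 49 = 527
b = 2 × 24 × 7 = 336
c = 24² + 7² = 576 + 49 = 625
Verification: 527² + 336² = 277729 + 112896 = 390625 = 625² ✓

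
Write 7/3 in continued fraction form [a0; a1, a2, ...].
[2; 3]

Euclidean algorithm steps:
7 = 2 × 3 + 1
3 = 3 × 1 + 0
Continued fraction: [2; 3]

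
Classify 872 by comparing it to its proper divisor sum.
deficient

Proper divisors of 872: sum = 1 + 2 + 4 + 8 + 109 + 218 + 436 = 778
Since 778 < 872, 872 is deficient.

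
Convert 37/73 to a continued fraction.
[0; 1, 1, 36]

Euclidean algorithm steps:
37 = 0 × 73 + 37
73 = 1 × 37 + 36
37 = 1 × 36 + 1
36 = 36 × 1 + 0
Continued fraction: [0; 1, 1, 36]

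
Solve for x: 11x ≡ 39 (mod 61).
x ≡ 59 (mod 61)

gcd(11, 61) = 1, which divides 39, so solutions exist.
Find 11^(-1) mod 61 by the extended Euclidean algorithm:
61 = 5 × 11 + 6  ⟹  6 = (1)·61 + (-5)·11
11 = 1 × 6 + 5  ⟹  5 = (-1)·61 + (6)·11
6 = 1 × 5 + 1  ⟹  1 = (2)·61 + (-11)·11
So (-11)·11 ≡ 1 (mod 61), i.e. 11^(-1) ≡ -11 ≡ 50 (mod 61).
x ≡ 50 × 39 = 1950 ≡ 59 (mod 61).
Check: 11 × 59 = 649 ≡ 39 (mod 61).
Unique solution: x ≡ 59 (mod 61)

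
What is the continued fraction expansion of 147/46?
[3; 5, 9]

Euclidean algorithm steps:
147 = 3 × 46 + 9
46 = 5 × 9 + 1
9 = 9 × 1 + 0
Continued fraction: [3; 5, 9]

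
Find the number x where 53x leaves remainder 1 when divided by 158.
3

gcd(53, 158) = 1, so the inverse exists.
Extended Euclidean algorithm on (158, 53):
158 = 2 × 53 + 52  ⟹  52 = (1)·158 + (-2)·53
53 = 1 × 52 + 1  ⟹  1 = (-1)·158 + (3)·53
So (3)·53 ≡ 1 (mod 158), i.e. 53^(-1) ≡ 3 (mod 158).
Check: 53 × 3 = 159 ≡ 1 (mod 158)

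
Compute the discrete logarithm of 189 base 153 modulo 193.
188

Baby-step giant-step with step n = ⌈√193⌉ = 14.
Baby steps 153^j mod 193 (j:value) for j=0..13: 0:1, 1:153, 2:56, 3:76, 4:48, 5:10, 6:179, 7:174, 8:181, 9:94, 10:100, 11:53, 12:3, 13:73.
Giant-step multiplier: 153^(-14) ≡ 153^(192-14) = 153^178 ≡ 54 (mod 193).
Giant steps γ_i = 189·54^i mod 193: γ_0=189, γ_1=170, γ_2=109, γ_3=96, γ_4=166, γ_5=86, γ_6=12, γ_7=69, γ_8=59, γ_9=98, γ_10=81, γ_11=128, γ_12=157, γ_13=179 (in table at j=6).
x = i·n + j = 13·14 + 6 = 188.
Check: 153^188 ≡ 189 (mod 193).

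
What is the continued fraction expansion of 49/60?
[0; 1, 4, 2, 5]

Euclidean algorithm steps:
49 = 0 × 60 + 49
60 = 1 × 49 + 11
49 = 4 × 11 + 5
11 = 2 × 5 + 1
5 = 5 × 1 + 0
Continued fraction: [0; 1, 4, 2, 5]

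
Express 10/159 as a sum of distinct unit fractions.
1/16 + 1/2544

Greedy algorithm:
10/159: ceiling(159/10) = 16, use 1/16
1/2544: ceiling(2544/1) = 2544, use 1/2544
Result: 10/159 = 1/16 + 1/2544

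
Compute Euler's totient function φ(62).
30

62 = 2 × 31
φ(n) = n × ∏(1 - 1/p) for each prime p dividing n
φ(62) = 62 × (1 - 1/2) × (1 - 1/31) = 30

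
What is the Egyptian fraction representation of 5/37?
1/8 + 1/99 + 1/29304

Greedy algorithm:
5/37: ceiling(37/5) = 8, use 1/8
3/296: ceiling(296/3) = 99, use 1/99
1/29304: ceiling(29304/1) = 29304, use 1/29304
Result: 5/37 = 1/8 + 1/99 + 1/29304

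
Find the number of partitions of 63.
1505499

p(n) counts ways to write n as a sum of positive integers (order ignored).
Euler's pentagonal recurrence: p(k) = p(k-1) + p(k-2) - p(k-5) - p(k-7) + p(k-12) + p(k-15) - ... (offsets j(3j∓1)/2, signs ++--, p(0)=1, p(<0)=0).
DP table for k = 0..62: p(0)=1, p(1)=1, p(2)=2, p(3)=3, p(4)=5, p(5)=7, p(6)=11, p(7)=15, p(8)=22, p(9)=30, p(10)=42, p(11)=56, p(12)=77, p(13)=101, p(14)=135, p(15)=176, p(16)=231, p(17)=297, p(18)=385, p(19)=490, p(20)=627, p(21)=792, p(22)=1002, p(23)=1255, p(24)=1575, p(25)=1958, p(26)=2436, p(27)=3010, p(28)=3718, p(29)=4565, p(30)=5604, p(31)=6842, p(32)=8349, p(33)=10143, p(34)=12310, p(35)=14883, p(36)=17977, p(37)=21637, p(38)=26015, p(39)=31185, p(40)=37338, p(41)=44583, p(42)=53174, p(43)=63261, p(44)=75175, p(45)=89134, p(46)=105558, p(47)=124754, p(48)=147273, p(49)=173525, p(50)=204226, p(51)=239943, p(52)=281589, p(53)=329931, p(54)=386155, p(55)=451276, p(56)=526823, p(57)=614154, p(58)=715220, p(59)=831820, p(60)=966467, p(61)=1121505, p(62)=1300156.
Final step: p(63) = p(62) + p(61) - p(58) - p(56) + p(51) + p(48) - p(41) - p(37) + p(28) + p(23) - p(12) - p(6)
= 1300156 + 1121505 - 715220 - 526823 + 239943 + 147273 - 44583 - 21637 + 3718 + 1255 - 77 - 11
= 1505499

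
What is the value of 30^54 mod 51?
33

Repeated squaring. Binary of 54 = 110110.
30^1 ≡ 30 (mod 51); 30^2 ≡ 33 (mod 51); 30^4 ≡ 18 (mod 51); 30^8 ≡ 18 (mod 51); 30^16 ≡ 18 (mod 51); 30^32 ≡ 18 (mod 51)
30^54 = 30^2 × 30^4 × 30^16 × 30^32 ≡ 33 (mod 51)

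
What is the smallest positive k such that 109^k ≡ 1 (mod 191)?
5

191 is prime, so ord(109) divides φ(191) = 190.
Divisors of 190: 1, 2, 5, 10, 19, 38, 95, 190.
Repeated squaring: 109^1 ≡ 109, 109^2 ≡ 39, 109^4 ≡ 184, 109^8 ≡ 49, 109^16 ≡ 109, 109^32 ≡ 39, 109^64 ≡ 184, 109^128 ≡ 49 (mod 191).
Test 109^d mod 191 for each divisor d in increasing order:
109^1 ≡ 109
109^2 ≡ 39
109^5 = 109^4·109^1 ≡ 1  ← first divisor giving 1
The order is 5.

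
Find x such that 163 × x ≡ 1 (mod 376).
203

gcd(163, 376) = 1, so the inverse exists.
Extended Euclidean algorithm on (376, 163):
376 = 2 × 163 + 50  ⟹  50 = (1)·376 + (-2)·163
163 = 3 × 50 + 13  ⟹  13 = (-3)·376 + (7)·163
50 = 3 × 13 + 11  ⟹  11 = (10)·376 + (-23)·163
13 = 1 × 11 + 2  ⟹  2 = (-13)·376 + (30)·163
11 = 5 × 2 + 1  ⟹  1 = (75)·376 + (-173)·163
So (-173)·163 ≡ 1 (mod 376), i.e. 163^(-1) ≡ -173 ≡ 203 (mod 376).
Check: 163 × 203 = 33089 ≡ 1 (mod 376)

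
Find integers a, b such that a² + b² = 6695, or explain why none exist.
Not possible

Factorization: 6695 = 5 × 13 × 103
By Fermat: n is sum of two squares iff every prime p ≡ 3 (mod 4) appears to even power.
Prime(s) ≡ 3 (mod 4) with odd exponent: [(103, 1)]
Therefore 6695 cannot be expressed as a² + b².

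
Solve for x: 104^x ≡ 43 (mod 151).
58

Baby-step giant-step with step n = ⌈√151⌉ = 13.
Baby steps 104^j mod 151 (j:value) for j=0..12: 0:1, 1:104, 2:95, 3:65, 4:116, 5:135, 6:148, 7:141, 8:17, 9:107, 10:105, 11:48, 12:9.
Giant-step multiplier: 104^(-13) ≡ 104^(150-13) = 104^137 ≡ 146 (mod 151).
Giant steps γ_i = 43·146^i mod 151: γ_0=43, γ_1=87, γ_2=18, γ_3=61, γ_4=148 (in table at j=6).
x = i·n + j = 4·13 + 6 = 58.
Check: 104^58 ≡ 43 (mod 151).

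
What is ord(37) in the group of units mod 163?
54

163 is prime, so ord(37) divides φ(163) = 162.
Divisors of 162: 1, 2, 3, 6, 9, 18, 27, 54, 81, 162.
Repeated squaring: 37^1 ≡ 37, 37^2 ≡ 65, 37^4 ≡ 150, 37^8 ≡ 6, 37^16 ≡ 36, 37^32 ≡ 155, 37^64 ≡ 64, 37^128 ≡ 21 (mod 163).
Test 37^d mod 163 for each divisor d in increasing order:
37^1 ≡ 37
37^2 ≡ 65
37^3 = 37^2·37^1 ≡ 123
37^6 = 37^4·37^2 ≡ 133
37^9 = 37^8·37^1 ≡ 59
37^18 = 37^16·37^2 ≡ 58
37^27 = 37^16·37^8·37^2·37^1 ≡ 162
37^54 = 37^32·37^16·37^4·37^2 ≡ 1  ← first divisor giving 1
The order is 54.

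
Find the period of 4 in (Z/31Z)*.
5

31 is prime, so ord(4) divides φ(31) = 30.
Divisors of 30: 1, 2, 3, 5, 6, 10, 15, 30.
Repeated squaring: 4^1 ≡ 4, 4^2 ≡ 16, 4^4 ≡ 8, 4^8 ≡ 2, 4^16 ≡ 4 (mod 31).
Test 4^d mod 31 for each divisor d in increasing order:
4^1 ≡ 4
4^2 ≡ 16
4^3 = 4^2·4^1 ≡ 2
4^5 = 4^4·4^1 ≡ 1  ← first divisor giving 1
The order is 5.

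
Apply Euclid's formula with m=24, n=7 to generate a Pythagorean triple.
(527, 336, 625)

Euclid's formula: a = m² - n², b = 2mn, c = m² + n²
m = 24, n = 7
a = 24² - 7² = 576 - 49 = 527
b = 2 × 24 × 7 = 336
c = 24² + 7² = 576 + 49 = 625
Verification: 527² + 336² = 277729 + 112896 = 390625 = 625² ✓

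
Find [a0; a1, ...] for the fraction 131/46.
[2; 1, 5, 1, 1, 3]

Euclidean algorithm steps:
131 = 2 × 46 + 39
46 = 1 × 39 + 7
39 = 5 × 7 + 4
7 = 1 × 4 + 3
4 = 1 × 3 + 1
3 = 3 × 1 + 0
Continued fraction: [2; 1, 5, 1, 1, 3]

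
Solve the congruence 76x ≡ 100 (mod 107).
x ≡ 52 (mod 107)

gcd(76, 107) = 1, which divides 100, so solutions exist.
Find 76^(-1) mod 107 by the extended Euclidean algorithm:
107 = 1 × 76 + 31  ⟹  31 = (1)·107 + (-1)·76
76 = 2 × 31 + 14  ⟹  14 = (-2)·107 + (3)·76
31 = 2 × 14 + 3  ⟹  3 = (5)·107 + (-7)·76
14 = 4 × 3 + 2  ⟹  2 = (-22)·107 + (31)·76
3 = 1 × 2 + 1  ⟹  1 = (27)·107 + (-38)·76
So (-38)·76 ≡ 1 (mod 107), i.e. 76^(-1) ≡ -38 ≡ 69 (mod 107).
x ≡ 69 × 100 = 6900 ≡ 52 (mod 107).
Check: 76 × 52 = 3952 ≡ 100 (mod 107).
Unique solution: x ≡ 52 (mod 107)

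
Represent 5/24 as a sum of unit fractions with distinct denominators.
1/5 + 1/120

Greedy algorithm:
5/24: ceiling(24/5) = 5, use 1/5
1/120: ceiling(120/1) = 120, use 1/120
Result: 5/24 = 1/5 + 1/120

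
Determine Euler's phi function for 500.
200

500 = 2^2 × 5^3
φ(n) = n × ∏(1 - 1/p) for each prime p dividing n
φ(500) = 500 × (1 - 1/2) × (1 - 1/5) = 200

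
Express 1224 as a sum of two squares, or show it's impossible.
18² + 30² (a=18, b=30)

Factorization: 1224 = 2^3 × 3^2 × 17
By Fermat: n is sum of two squares iff every prime p ≡ 3 (mod 4) appears to even power.
All primes ≡ 3 (mod 4) appear to even power.
Search a = 0, 1, 2, … for 1224 - a² a perfect square: first hit at a = 18: 1224 - 324 = 900 = 30².
1224 = 18² + 30² = 324 + 900 ✓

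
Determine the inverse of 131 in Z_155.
71

gcd(131, 155) = 1, so the inverse exists.
Extended Euclidean algorithm on (155, 131):
155 = 1 × 131 + 24  ⟹  24 = (1)·155 + (-1)·131
131 = 5 × 24 + 11  ⟹  11 = (-5)·155 + (6)·131
24 = 2 × 11 + 2  ⟹  2 = (11)·155 + (-13)·131
11 = 5 × 2 + 1  ⟹  1 = (-60)·155 + (71)·131
So (71)·131 ≡ 1 (mod 155), i.e. 131^(-1) ≡ 71 (mod 155).
Check: 131 × 71 = 9301 ≡ 1 (mod 155)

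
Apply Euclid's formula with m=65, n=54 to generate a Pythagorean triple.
(1309, 7020, 7141)

Euclid's formula: a = m² - n², b = 2mn, c = m² + n²
m = 65, n = 54
a = 65² - 54² = 4225 - 2916 = 1309
b = 2 × 65 × 54 = 7020
c = 65² + 54² = 4225 + 2916 = 7141
Verification: 1309² + 7020² = 1713481 + 49280400 = 50993881 = 7141² ✓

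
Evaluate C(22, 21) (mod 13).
9

Using Lucas' theorem:
Write n=22 and k=21 in base 13:
n in base 13: [1, 9]
k in base 13: [1, 8]
C(22,21) mod 13 = ∏ C(n_i, k_i) mod 13
Digit binomials (mod 13): C(1,1) = 1; C(9,8) = 9
Product: 1 × 9 = 9 ≡ 9 (mod 13)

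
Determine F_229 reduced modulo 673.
653

Matrix identity: Q^n = [[F_(n+1), F_n], [F_n, F_(n-1)]] with Q = [[1,1],[1,0]].
n = 229 = 11100101₂. Square-and-multiply, entries mod 673:
Q^1 = [[1,1],[1,0]]
Q^3 = (Q^1)²·Q = [[3,2],[2,1]]
Q^7 = (Q^3)²·Q = [[21,13],[13,8]]
Q^14 = (Q^7)² = [[610,377],[377,233]]
Q^28 = (Q^14)² = [[57,155],[155,575]]
Q^57 = (Q^28)²·Q = [[56,354],[354,375]]
Q^114 = (Q^57)² = [[582,476],[476,106]]
Q^229 = (Q^114)²·Q = [[390,653],[653,410]]
F_229 mod 673 = Q^229[0][1] = 653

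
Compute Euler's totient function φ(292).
144

292 = 2^2 × 73
φ(n) = n × ∏(1 - 1/p) for each prime p dividing n
φ(292) = 292 × (1 - 1/2) × (1 - 1/73) = 144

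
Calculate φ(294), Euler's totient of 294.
84

294 = 2 × 3 × 7^2
φ(n) = n × ∏(1 - 1/p) for each prime p dividing n
φ(294) = 294 × (1 - 1/2) × (1 - 1/3) × (1 - 1/7) = 84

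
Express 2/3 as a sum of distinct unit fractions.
1/2 + 1/6

Greedy algorithm:
2/3: ceiling(3/2) = 2, use 1/2
1/6: ceiling(6/1) = 6, use 1/6
Result: 2/3 = 1/2 + 1/6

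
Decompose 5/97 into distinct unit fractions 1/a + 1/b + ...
1/20 + 1/647 + 1/1255180

Greedy algorithm:
5/97: ceiling(97/5) = 20, use 1/20
3/1940: ceiling(1940/3) = 647, use 1/647
1/1255180: ceiling(1255180/1) = 1255180, use 1/1255180
Result: 5/97 = 1/20 + 1/647 + 1/1255180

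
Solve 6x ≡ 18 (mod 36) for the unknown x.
x ≡ 3 (mod 6)

gcd(6, 36) = 6, which divides 18, so solutions exist.
Divide through by 6: x ≡ 3 (mod 6).
The coefficient of x is now 1, so x ≡ 3 (mod 6).
Check: 6 × 3 = 18 ≡ 18 (mod 36).
x ≡ 3 (mod 6), giving 6 solutions mod 36.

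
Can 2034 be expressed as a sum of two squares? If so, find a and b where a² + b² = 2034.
3² + 45² (a=3, b=45)

Factorization: 2034 = 2 × 3^2 × 113
By Fermat: n is sum of two squares iff every prime p ≡ 3 (mod 4) appears to even power.
All primes ≡ 3 (mod 4) appear to even power.
Search a = 0, 1, 2, … for 2034 - a² a perfect square: first hit at a = 3: 2034 - 9 = 2025 = 45².
2034 = 3² + 45² = 9 + 2025 ✓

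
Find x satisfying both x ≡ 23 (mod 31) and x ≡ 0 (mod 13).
364

Using Chinese Remainder Theorem:
M = 31 × 13 = 403
M1 = 13, M2 = 31
y1 = 13^(-1) mod 31 = 12
y2 = 31^(-1) mod 13 = 8
x = (23×13×12 + 0×31×8) mod 403 = 364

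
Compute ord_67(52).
22

67 is prime, so ord(52) divides φ(67) = 66.
Divisors of 66: 1, 2, 3, 6, 11, 22, 33, 66.
Repeated squaring: 52^1 ≡ 52, 52^2 ≡ 24, 52^4 ≡ 40, 52^8 ≡ 59, 52^16 ≡ 64, 52^32 ≡ 9, 52^64 ≡ 14 (mod 67).
Test 52^d mod 67 for each divisor d in increasing order:
52^1 ≡ 52
52^2 ≡ 24
52^3 = 52^2·52^1 ≡ 42
52^6 = 52^4·52^2 ≡ 22
52^11 = 52^8·52^2·52^1 ≡ 66
52^22 = 52^16·52^4·52^2 ≡ 1  ← first divisor giving 1
The order is 22.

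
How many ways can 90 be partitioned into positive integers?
56634173

p(n) counts ways to write n as a sum of positive integers (order ignored).
Euler's pentagonal recurrence: p(k) = p(k-1) + p(k-2) - p(k-5) - p(k-7) + p(k-12) + p(k-15) - ... (offsets j(3j∓1)/2, signs ++--, p(0)=1, p(<0)=0).
DP table for k = 0..89: p(0)=1, p(1)=1, p(2)=2, p(3)=3, p(4)=5, p(5)=7, p(6)=11, p(7)=15, p(8)=22, p(9)=30, p(10)=42, p(11)=56, p(12)=77, p(13)=101, p(14)=135, p(15)=176, p(16)=231, p(17)=297, p(18)=385, p(19)=490, p(20)=627, p(21)=792, p(22)=1002, p(23)=1255, p(24)=1575, p(25)=1958, p(26)=2436, p(27)=3010, p(28)=3718, p(29)=4565, p(30)=5604, p(31)=6842, p(32)=8349, p(33)=10143, p(34)=12310, p(35)=14883, p(36)=17977, p(37)=21637, p(38)=26015, p(39)=31185, p(40)=37338, p(41)=44583, p(42)=53174, p(43)=63261, p(44)=75175, p(45)=89134, p(46)=105558, p(47)=124754, p(48)=147273, p(49)=173525, p(50)=204226, p(51)=239943, p(52)=281589, p(53)=329931, p(54)=386155, p(55)=451276, p(56)=526823, p(57)=614154, p(58)=715220, p(59)=831820, p(60)=966467, p(61)=1121505, p(62)=1300156, p(63)=1505499, p(64)=1741630, p(65)=2012558, p(66)=2323520, p(67)=2679689, p(68)=3087735, p(69)=3554345, p(70)=4087968, p(71)=4697205, p(72)=5392783, p(73)=6185689, p(74)=7089500, p(75)=8118264, p(76)=9289091, p(77)=10619863, p(78)=12132164, p(79)=13848650, p(80)=15796476, p(81)=18004327, p(82)=20506255, p(83)=23338469, p(84)=26543660, p(85)=30167357, p(86)=34262962, p(87)=38887673, p(88)=44108109, p(89)=49995925.
Final step: p(90) = p(89) + p(88) - p(85) - p(83) + p(78) + p(75) - p(68) - p(64) + p(55) + p(50) - p(39) - p(33) + p(20) + p(13)
= 49995925 + 44108109 - 30167357 - 23338469 + 12132164 + 8118264 - 3087735 - 1741630 + 451276 + 204226 - 31185 - 10143 + 627 + 101
= 56634173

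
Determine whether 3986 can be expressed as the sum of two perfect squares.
31² + 55² (a=31, b=55)

Factorization: 3986 = 2 × 1993
By Fermat: n is sum of two squares iff every prime p ≡ 3 (mod 4) appears to even power.
All primes ≡ 3 (mod 4) appear to even power.
Search a = 0, 1, 2, … for 3986 - a² a perfect square: first hit at a = 31: 3986 - 961 = 3025 = 55².
3986 = 31² + 55² = 961 + 3025 ✓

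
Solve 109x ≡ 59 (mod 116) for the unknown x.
x ≡ 91 (mod 116)

gcd(109, 116) = 1, which divides 59, so solutions exist.
Find 109^(-1) mod 116 by the extended Euclidean algorithm:
116 = 1 × 109 + 7  ⟹  7 = (1)·116 + (-1)·109
109 = 15 × 7 + 4  ⟹  4 = (-15)·116 + (16)·109
7 = 1 × 4 + 3  ⟹  3 = (16)·116 + (-17)·109
4 = 1 × 3 + 1  ⟹  1 = (-31)·116 + (33)·109
So (33)·109 ≡ 1 (mod 116), i.e. 109^(-1) ≡ 33 (mod 116).
x ≡ 33 × 59 = 1947 ≡ 91 (mod 116).
Check: 109 × 91 = 9919 ≡ 59 (mod 116).
Unique solution: x ≡ 91 (mod 116)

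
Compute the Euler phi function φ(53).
52

53 = 53
φ(n) = n × ∏(1 - 1/p) for each prime p dividing n
φ(53) = 53 × (1 - 1/53) = 52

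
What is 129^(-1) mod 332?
157

gcd(129, 332) = 1, so the inverse exists.
Extended Euclidean algorithm on (332, 129):
332 = 2 × 129 + 74  ⟹  74 = (1)·332 + (-2)·129
129 = 1 × 74 + 55  ⟹  55 = (-1)·332 + (3)·129
74 = 1 × 55 + 19  ⟹  19 = (2)·332 + (-5)·129
55 = 2 × 19 + 17  ⟹  17 = (-5)·332 + (13)·129
19 = 1 × 17 + 2  ⟹  2 = (7)·332 + (-18)·129
17 = 8 × 2 + 1  ⟹  1 = (-61)·332 + (157)·129
So (157)·129 ≡ 1 (mod 332), i.e. 129^(-1) ≡ 157 (mod 332).
Check: 129 × 157 = 20253 ≡ 1 (mod 332)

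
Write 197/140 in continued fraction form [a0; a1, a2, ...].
[1; 2, 2, 5, 5]

Euclidean algorithm steps:
197 = 1 × 140 + 57
140 = 2 × 57 + 26
57 = 2 × 26 + 5
26 = 5 × 5 + 1
5 = 5 × 1 + 0
Continued fraction: [1; 2, 2, 5, 5]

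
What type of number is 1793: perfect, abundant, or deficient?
deficient

Proper divisors of 1793: sum = 1 + 11 + 163 = 175
Since 175 < 1793, 1793 is deficient.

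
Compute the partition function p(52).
281589

p(n) counts ways to write n as a sum of positive integers (order ignored).
Euler's pentagonal recurrence: p(k) = p(k-1) + p(k-2) - p(k-5) - p(k-7) + p(k-12) + p(k-15) - ... (offsets j(3j∓1)/2, signs ++--, p(0)=1, p(<0)=0).
DP table for k = 0..51: p(0)=1, p(1)=1, p(2)=2, p(3)=3, p(4)=5, p(5)=7, p(6)=11, p(7)=15, p(8)=22, p(9)=30, p(10)=42, p(11)=56, p(12)=77, p(13)=101, p(14)=135, p(15)=176, p(16)=231, p(17)=297, p(18)=385, p(19)=490, p(20)=627, p(21)=792, p(22)=1002, p(23)=1255, p(24)=1575, p(25)=1958, p(26)=2436, p(27)=3010, p(28)=3718, p(29)=4565, p(30)=5604, p(31)=6842, p(32)=8349, p(33)=10143, p(34)=12310, p(35)=14883, p(36)=17977, p(37)=21637, p(38)=26015, p(39)=31185, p(40)=37338, p(41)=44583, p(42)=53174, p(43)=63261, p(44)=75175, p(45)=89134, p(46)=105558, p(47)=124754, p(48)=147273, p(49)=173525, p(50)=204226, p(51)=239943.
Final step: p(52) = p(51) + p(50) - p(47) - p(45) + p(40) + p(37) - p(30) - p(26) + p(17) + p(12) - p(1)
= 239943 + 204226 - 124754 - 89134 + 37338 + 21637 - 5604 - 2436 + 297 + 77 - 1
= 281589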